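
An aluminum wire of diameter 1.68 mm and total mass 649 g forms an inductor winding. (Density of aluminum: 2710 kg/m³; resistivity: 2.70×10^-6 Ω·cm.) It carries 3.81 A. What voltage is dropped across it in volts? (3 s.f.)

ρ = 2.70×10^-6 Ω·cm = 2.70×10^-8 Ω·m
A = π(d/2)² = π(8.4000e-04 m)² = 2.2167e-06 m²
L = m/(density·A) = 0.649/(2710×2.2167e-06) = 108 m
R = ρL/A = (2.70×10^-8)(108)/(2.2167e-06) = 1.316 Ω
V = IR = 3.81 × 1.316 = 5.01 V

5.01 V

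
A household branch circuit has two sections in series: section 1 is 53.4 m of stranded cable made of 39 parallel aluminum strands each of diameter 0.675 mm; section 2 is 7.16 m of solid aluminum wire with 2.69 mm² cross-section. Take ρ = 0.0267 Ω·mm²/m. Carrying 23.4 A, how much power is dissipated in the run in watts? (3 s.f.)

94.9 W

ρ = 0.0267 Ω·mm²/m = 2.67×10^-8 Ω·m
Section 1: A_strand = π(3.3750e-04)² = 3.578e-07 m²; R₁ = ρL/(N·A_s) = (2.67×10^-8)(53.4)/(39×3.578e-07) = 0.1022 Ω
Section 2: A = 2.69 mm² = 2.690e-06 m²
R₂ = (2.67×10^-8)(7.16)/(2.690e-06) = 0.07107 Ω
R = R₁ + R₂ = 0.1732 Ω
P = I²R = (23.4)² × 0.1732 = 94.9 W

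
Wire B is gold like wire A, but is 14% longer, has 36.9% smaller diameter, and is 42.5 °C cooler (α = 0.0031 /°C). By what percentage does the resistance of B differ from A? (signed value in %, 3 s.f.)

R ∝ ρL/d² with ρ ∝ (1+αΔT), so R_B/R_A = (1 + 14/100) × (1 − 36.9/100)⁻² × (1 − 0.0031×42.5)
= 1.14 × 2.511 × 0.8682 = 2.486
(R_B − R_A)/R_A = 2.486 − 1 = 149%

149%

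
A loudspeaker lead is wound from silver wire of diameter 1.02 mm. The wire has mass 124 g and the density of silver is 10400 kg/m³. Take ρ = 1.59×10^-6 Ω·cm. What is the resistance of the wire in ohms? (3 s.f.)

0.284 Ω

ρ = 1.59×10^-6 Ω·cm = 1.59×10^-8 Ω·m
A = π(d/2)² = π(5.1000e-04 m)² = 8.1713e-07 m²
L = m/(density·A) = 0.124/(10400×8.1713e-07) = 14.59 m
R = ρL/A = (1.59×10^-8)(14.59)/(8.1713e-07) = 0.284 Ω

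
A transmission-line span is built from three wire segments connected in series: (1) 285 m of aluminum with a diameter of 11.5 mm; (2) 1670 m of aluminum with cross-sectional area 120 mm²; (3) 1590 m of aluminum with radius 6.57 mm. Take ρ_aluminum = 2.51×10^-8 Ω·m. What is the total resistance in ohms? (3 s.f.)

0.712 Ω

Seg 1: A = π(d/2)² = π(5.7500e-03 m)² = 1.039e-04 m²
R_1 = (2.51×10^-8)(285)/(1.039e-04) = 0.06887 Ω
Seg 2: A = 120 mm² = 1.200e-04 m²
R_2 = (2.51×10^-8)(1670)/(1.200e-04) = 0.3493 Ω
Seg 3: A = πr² = π(6.5700e-03 m)² = 1.356e-04 m²
R_3 = (2.51×10^-8)(1590)/(1.356e-04) = 0.2943 Ω
R_total = R_1 + R_2 + R_3 = 0.712 Ω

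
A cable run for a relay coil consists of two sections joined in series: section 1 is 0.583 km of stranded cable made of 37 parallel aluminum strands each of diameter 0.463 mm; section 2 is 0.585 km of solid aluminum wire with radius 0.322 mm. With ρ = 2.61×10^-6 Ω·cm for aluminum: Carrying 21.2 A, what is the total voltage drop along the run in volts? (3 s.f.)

ρ = 2.61×10^-6 Ω·cm = 2.61×10^-8 Ω·m
Section 1: A_strand = π(2.3150e-04)² = 1.684e-07 m²; R₁ = ρL/(N·A_s) = (2.61×10^-8)(583)/(37×1.684e-07) = 2.443 Ω
Section 2: A = πr² = π(3.2200e-04 m)² = 3.257e-07 m²
R₂ = (2.61×10^-8)(585)/(3.257e-07) = 46.87 Ω
R = R₁ + R₂ = 49.32 Ω
V = IR = 21.2 × 49.32 = 1050 V

1050 V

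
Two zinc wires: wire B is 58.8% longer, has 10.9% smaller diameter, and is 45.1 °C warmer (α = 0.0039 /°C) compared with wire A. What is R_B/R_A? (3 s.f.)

2.35

R ∝ ρL/d² with ρ ∝ (1+αΔT), so R_B/R_A = (1 + 58.8/100) × (1 − 10.9/100)⁻² × (1 + 0.0039×45.1)
= 1.588 × 1.26 × 1.176 = 2.35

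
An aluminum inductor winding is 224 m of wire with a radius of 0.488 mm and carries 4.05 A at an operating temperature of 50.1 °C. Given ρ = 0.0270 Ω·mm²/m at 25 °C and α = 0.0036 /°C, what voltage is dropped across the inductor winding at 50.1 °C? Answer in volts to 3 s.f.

ρ = 0.0270 Ω·mm²/m = 2.70×10^-8 Ω·m
A = πr² = π(4.8800e-04 m)² = 7.482e-07 m²
R₍25₎ = ρL/A = (2.70×10^-8)(224)/(7.482e-07) = 8.084 Ω
R₍50.1₎ = R₍25₎(1 + αΔT) = 8.084 × (1 + 0.0036×25.1) = 8.814 Ω
V = IR = 4.05 × 8.814 = 35.7 V

35.7 V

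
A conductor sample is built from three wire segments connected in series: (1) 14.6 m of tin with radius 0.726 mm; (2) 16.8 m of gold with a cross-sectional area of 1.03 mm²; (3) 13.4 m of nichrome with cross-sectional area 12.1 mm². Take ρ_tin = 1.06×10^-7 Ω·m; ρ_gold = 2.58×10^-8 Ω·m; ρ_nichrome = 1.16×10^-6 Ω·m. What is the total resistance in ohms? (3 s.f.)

Seg 1: A = πr² = π(7.2600e-04 m)² = 1.656e-06 m²
R_1 = (1.06×10^-7)(14.6)/(1.656e-06) = 0.9346 Ω
Seg 2: A = 1.03 mm² = 1.030e-06 m²
R_2 = (2.58×10^-8)(16.8)/(1.030e-06) = 0.4208 Ω
Seg 3: A = 12.1 mm² = 1.210e-05 m²
R_3 = (1.16×10^-6)(13.4)/(1.210e-05) = 1.285 Ω
R_total = R_1 + R_2 + R_3 = 2.64 Ω

2.64 Ω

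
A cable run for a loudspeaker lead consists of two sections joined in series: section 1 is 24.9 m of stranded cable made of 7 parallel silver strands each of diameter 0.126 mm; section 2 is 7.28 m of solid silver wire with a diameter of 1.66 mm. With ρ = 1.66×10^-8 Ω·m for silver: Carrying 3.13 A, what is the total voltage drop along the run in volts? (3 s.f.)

15.0 V

Section 1: A_strand = π(6.3000e-05)² = 1.247e-08 m²; R₁ = ρL/(N·A_s) = (1.66×10^-8)(24.9)/(7×1.247e-08) = 4.736 Ω
Section 2: A = π(d/2)² = π(8.3000e-04 m)² = 2.164e-06 m²
R₂ = (1.66×10^-8)(7.28)/(2.164e-06) = 0.05584 Ω
R = R₁ + R₂ = 4.791 Ω
V = IR = 3.13 × 4.791 = 15.0 V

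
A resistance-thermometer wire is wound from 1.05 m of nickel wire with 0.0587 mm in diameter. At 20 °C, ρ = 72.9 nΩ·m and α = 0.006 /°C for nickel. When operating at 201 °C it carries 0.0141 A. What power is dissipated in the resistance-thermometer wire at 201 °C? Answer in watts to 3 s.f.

ρ = 72.9 nΩ·m = 7.29×10^-8 Ω·m
A = π(d/2)² = π(2.9350e-05 m)² = 2.706e-09 m²
R₍20₎ = ρL/A = (7.29×10^-8)(1.05)/(2.706e-09) = 28.28 Ω
R₍201₎ = R₍20₎(1 + αΔT) = 28.28 × (1 + 0.006×181) = 59 Ω
P = I²R = (0.0141)² × 59 = 0.0117 W

0.0117 W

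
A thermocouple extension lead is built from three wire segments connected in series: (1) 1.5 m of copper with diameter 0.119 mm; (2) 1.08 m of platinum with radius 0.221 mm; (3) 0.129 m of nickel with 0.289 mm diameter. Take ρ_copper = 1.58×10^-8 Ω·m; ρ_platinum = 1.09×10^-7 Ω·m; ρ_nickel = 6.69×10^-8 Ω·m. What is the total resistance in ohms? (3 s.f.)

3.03 Ω

Seg 1: A = π(d/2)² = π(5.9500e-05 m)² = 1.112e-08 m²
R_1 = (1.58×10^-8)(1.5)/(1.112e-08) = 2.131 Ω
Seg 2: A = πr² = π(2.2100e-04 m)² = 1.534e-07 m²
R_2 = (1.09×10^-7)(1.08)/(1.534e-07) = 0.7672 Ω
Seg 3: A = π(d/2)² = π(1.4450e-04 m)² = 6.560e-08 m²
R_3 = (6.69×10^-8)(0.129)/(6.560e-08) = 0.1316 Ω
R_total = R_1 + R_2 + R_3 = 3.03 Ω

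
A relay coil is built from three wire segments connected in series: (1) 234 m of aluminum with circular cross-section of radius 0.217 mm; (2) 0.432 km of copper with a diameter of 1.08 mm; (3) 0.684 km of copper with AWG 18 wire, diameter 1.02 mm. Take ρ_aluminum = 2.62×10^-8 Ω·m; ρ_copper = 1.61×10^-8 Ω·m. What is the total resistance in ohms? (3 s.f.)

Seg 1: A = πr² = π(2.1700e-04 m)² = 1.479e-07 m²
R_1 = (2.62×10^-8)(234)/(1.479e-07) = 41.44 Ω
Seg 2: A = π(d/2)² = π(5.4000e-04 m)² = 9.161e-07 m²
R_2 = (1.61×10^-8)(432)/(9.161e-07) = 7.592 Ω
Seg 3: A = π(1.02/2 mm)² = π(5.1000e-04 m)² = 8.171e-07 m²
R_3 = (1.61×10^-8)(684)/(8.171e-07) = 13.48 Ω
R_total = R_1 + R_2 + R_3 = 62.5 Ω

62.5 Ω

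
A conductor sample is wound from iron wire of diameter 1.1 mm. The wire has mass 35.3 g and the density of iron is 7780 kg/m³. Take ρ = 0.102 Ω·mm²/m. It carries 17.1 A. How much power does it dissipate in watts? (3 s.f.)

ρ = 0.102 Ω·mm²/m = 1.02×10^-7 Ω·m
A = π(d/2)² = π(5.5000e-04 m)² = 9.5033e-07 m²
L = m/(density·A) = 0.0353/(7780×9.5033e-07) = 4.774 m
R = ρL/A = (1.02×10^-7)(4.774)/(9.5033e-07) = 0.5124 Ω
P = I²R = (17.1)² × 0.5124 = 150 W

150 W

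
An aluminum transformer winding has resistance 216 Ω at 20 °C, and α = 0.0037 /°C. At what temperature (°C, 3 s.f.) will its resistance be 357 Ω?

R = R₀(1 + α(T − T₀)) ⇒ T = T₀ + (R/R₀ − 1)/α
T = 20 + (357/216 − 1)/0.0037 = 20 + (0.6528)/0.0037 = 196 °C

196 °C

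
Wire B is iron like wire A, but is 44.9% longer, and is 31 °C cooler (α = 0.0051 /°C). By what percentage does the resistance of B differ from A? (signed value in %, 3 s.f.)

R ∝ ρL/d² with ρ ∝ (1+αΔT), so R_B/R_A = (1 + 44.9/100) × (1 − 0.0051×31)
= 1.449 × 0.8419 = 1.22
(R_B − R_A)/R_A = 1.22 − 1 = 22.0%

22.0%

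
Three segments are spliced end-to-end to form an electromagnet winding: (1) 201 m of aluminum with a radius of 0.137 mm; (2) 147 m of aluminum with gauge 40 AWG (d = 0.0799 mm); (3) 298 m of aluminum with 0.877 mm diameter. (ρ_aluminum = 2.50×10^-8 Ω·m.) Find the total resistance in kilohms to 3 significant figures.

Seg 1: A = πr² = π(1.3700e-04 m)² = 5.896e-08 m²
R_1 = (2.50×10^-8)(201)/(5.896e-08) = 85.22 Ω
Seg 2: A = π(0.0799/2 mm)² = π(3.9950e-05 m)² = 5.014e-09 m²
R_2 = (2.50×10^-8)(147)/(5.014e-09) = 732.9 Ω
Seg 3: A = π(d/2)² = π(4.3850e-04 m)² = 6.041e-07 m²
R_3 = (2.50×10^-8)(298)/(6.041e-07) = 12.33 Ω
R_total = R_1 + R_2 + R_3 = 0.831 kΩ

0.831 kΩ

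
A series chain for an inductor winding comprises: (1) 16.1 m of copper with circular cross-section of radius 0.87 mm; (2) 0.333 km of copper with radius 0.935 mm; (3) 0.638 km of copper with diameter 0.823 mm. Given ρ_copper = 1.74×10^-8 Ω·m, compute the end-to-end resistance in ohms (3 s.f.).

23.1 Ω

Seg 1: A = πr² = π(8.7000e-04 m)² = 2.378e-06 m²
R_1 = (1.74×10^-8)(16.1)/(2.378e-06) = 0.1178 Ω
Seg 2: A = πr² = π(9.3500e-04 m)² = 2.746e-06 m²
R_2 = (1.74×10^-8)(333)/(2.746e-06) = 2.11 Ω
Seg 3: A = π(d/2)² = π(4.1150e-04 m)² = 5.320e-07 m²
R_3 = (1.74×10^-8)(638)/(5.320e-07) = 20.87 Ω
R_total = R_1 + R_2 + R_3 = 23.1 Ω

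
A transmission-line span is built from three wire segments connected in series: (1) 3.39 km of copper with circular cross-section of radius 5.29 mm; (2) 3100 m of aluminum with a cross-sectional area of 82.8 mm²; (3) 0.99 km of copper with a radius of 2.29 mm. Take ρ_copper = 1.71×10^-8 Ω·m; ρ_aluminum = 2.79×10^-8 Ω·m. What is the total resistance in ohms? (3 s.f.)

Seg 1: A = πr² = π(5.2900e-03 m)² = 8.791e-05 m²
R_1 = (1.71×10^-8)(3390)/(8.791e-05) = 0.6594 Ω
Seg 2: A = 82.8 mm² = 8.280e-05 m²
R_2 = (2.79×10^-8)(3100)/(8.280e-05) = 1.045 Ω
Seg 3: A = πr² = π(2.2900e-03 m)² = 1.647e-05 m²
R_3 = (1.71×10^-8)(990)/(1.647e-05) = 1.028 Ω
R_total = R_1 + R_2 + R_3 = 2.73 Ω

2.73 Ω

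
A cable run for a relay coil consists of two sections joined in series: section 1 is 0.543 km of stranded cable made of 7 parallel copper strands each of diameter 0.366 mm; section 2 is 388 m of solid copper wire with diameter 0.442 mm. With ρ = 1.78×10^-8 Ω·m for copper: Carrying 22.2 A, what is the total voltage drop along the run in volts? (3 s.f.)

1290 V

Section 1: A_strand = π(1.8300e-04)² = 1.052e-07 m²; R₁ = ρL/(N·A_s) = (1.78×10^-8)(543)/(7×1.052e-07) = 13.12 Ω
Section 2: A = π(d/2)² = π(2.2100e-04 m)² = 1.534e-07 m²
R₂ = (1.78×10^-8)(388)/(1.534e-07) = 45.01 Ω
R = R₁ + R₂ = 58.13 Ω
V = IR = 22.2 × 58.13 = 1290 V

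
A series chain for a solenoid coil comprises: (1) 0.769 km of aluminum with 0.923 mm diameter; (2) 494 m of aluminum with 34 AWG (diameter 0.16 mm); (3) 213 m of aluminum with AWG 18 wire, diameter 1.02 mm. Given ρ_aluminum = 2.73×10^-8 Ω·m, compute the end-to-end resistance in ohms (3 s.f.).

Seg 1: A = π(d/2)² = π(4.6150e-04 m)² = 6.691e-07 m²
R_1 = (2.73×10^-8)(769)/(6.691e-07) = 31.38 Ω
Seg 2: A = π(0.16/2 mm)² = π(8.0000e-05 m)² = 2.011e-08 m²
R_2 = (2.73×10^-8)(494)/(2.011e-08) = 670.7 Ω
Seg 3: A = π(1.02/2 mm)² = π(5.1000e-04 m)² = 8.171e-07 m²
R_3 = (2.73×10^-8)(213)/(8.171e-07) = 7.116 Ω
R_total = R_1 + R_2 + R_3 = 709 Ω

709 Ω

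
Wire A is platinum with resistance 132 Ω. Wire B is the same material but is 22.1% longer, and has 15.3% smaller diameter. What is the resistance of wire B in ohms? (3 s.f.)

R ∝ L/d², so R_B/R_A = (1 + 22.1/100) × (1 − 15.3/100)⁻²
= 1.221 × 1.394 = 1.702
R_B = 1.702 × 132 = 225 Ω

225 Ω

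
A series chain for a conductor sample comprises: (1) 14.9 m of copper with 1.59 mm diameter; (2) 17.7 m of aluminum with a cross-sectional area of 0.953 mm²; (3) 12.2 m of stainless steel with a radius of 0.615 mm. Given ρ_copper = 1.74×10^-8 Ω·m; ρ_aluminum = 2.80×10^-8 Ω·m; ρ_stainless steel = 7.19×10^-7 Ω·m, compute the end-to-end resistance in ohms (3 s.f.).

8.03 Ω

Seg 1: A = π(d/2)² = π(7.9500e-04 m)² = 1.986e-06 m²
R_1 = (1.74×10^-8)(14.9)/(1.986e-06) = 0.1306 Ω
Seg 2: A = 0.953 mm² = 9.530e-07 m²
R_2 = (2.80×10^-8)(17.7)/(9.530e-07) = 0.52 Ω
Seg 3: A = πr² = π(6.1500e-04 m)² = 1.188e-06 m²
R_3 = (7.19×10^-7)(12.2)/(1.188e-06) = 7.382 Ω
R_total = R_1 + R_2 + R_3 = 8.03 Ω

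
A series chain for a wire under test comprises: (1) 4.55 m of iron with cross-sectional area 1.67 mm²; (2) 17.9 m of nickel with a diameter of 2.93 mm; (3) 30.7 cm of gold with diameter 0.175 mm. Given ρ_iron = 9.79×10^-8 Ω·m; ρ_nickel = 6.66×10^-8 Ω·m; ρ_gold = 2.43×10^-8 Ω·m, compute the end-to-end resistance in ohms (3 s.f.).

Seg 1: A = 1.67 mm² = 1.670e-06 m²
R_1 = (9.79×10^-8)(4.55)/(1.670e-06) = 0.2667 Ω
Seg 2: A = π(d/2)² = π(1.4650e-03 m)² = 6.743e-06 m²
R_2 = (6.66×10^-8)(17.9)/(6.743e-06) = 0.1768 Ω
Seg 3: A = π(d/2)² = π(8.7500e-05 m)² = 2.405e-08 m²
R_3 = (2.43×10^-8)(0.307)/(2.405e-08) = 0.3102 Ω
R_total = R_1 + R_2 + R_3 = 0.754 Ω

0.754 Ω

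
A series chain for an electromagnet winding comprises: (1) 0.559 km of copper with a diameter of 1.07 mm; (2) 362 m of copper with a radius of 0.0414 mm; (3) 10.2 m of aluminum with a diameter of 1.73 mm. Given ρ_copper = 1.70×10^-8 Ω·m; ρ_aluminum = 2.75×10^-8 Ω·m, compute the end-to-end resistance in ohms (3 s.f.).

Seg 1: A = π(d/2)² = π(5.3500e-04 m)² = 8.992e-07 m²
R_1 = (1.70×10^-8)(559)/(8.992e-07) = 10.57 Ω
Seg 2: A = πr² = π(4.1400e-05 m)² = 5.385e-09 m²
R_2 = (1.70×10^-8)(362)/(5.385e-09) = 1143 Ω
Seg 3: A = π(d/2)² = π(8.6500e-04 m)² = 2.351e-06 m²
R_3 = (2.75×10^-8)(10.2)/(2.351e-06) = 0.1193 Ω
R_total = R_1 + R_2 + R_3 = 1150 Ω

1150 Ω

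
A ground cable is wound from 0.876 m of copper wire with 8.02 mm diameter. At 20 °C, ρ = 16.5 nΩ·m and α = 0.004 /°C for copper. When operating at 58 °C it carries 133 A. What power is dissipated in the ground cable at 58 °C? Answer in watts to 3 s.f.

ρ = 16.5 nΩ·m = 1.65×10^-8 Ω·m
A = π(d/2)² = π(4.0100e-03 m)² = 5.052e-05 m²
R₍20₎ = ρL/A = (1.65×10^-8)(0.876)/(5.052e-05) = 2.861×10^-4 Ω
R₍58₎ = R₍20₎(1 + αΔT) = 2.861×10^-4 × (1 + 0.004×38) = 3.296×10^-4 Ω
P = I²R = (133)² × 3.296×10^-4 = 5.83 W

5.83 W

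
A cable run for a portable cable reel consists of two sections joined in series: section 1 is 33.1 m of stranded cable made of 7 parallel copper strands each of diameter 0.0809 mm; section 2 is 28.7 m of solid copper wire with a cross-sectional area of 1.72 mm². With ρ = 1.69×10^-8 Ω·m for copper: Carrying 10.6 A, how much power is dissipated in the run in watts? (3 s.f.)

1780 W

Section 1: A_strand = π(4.0450e-05)² = 5.140e-09 m²; R₁ = ρL/(N·A_s) = (1.69×10^-8)(33.1)/(7×5.140e-09) = 15.55 Ω
Section 2: A = 1.72 mm² = 1.720e-06 m²
R₂ = (1.69×10^-8)(28.7)/(1.720e-06) = 0.282 Ω
R = R₁ + R₂ = 15.83 Ω
P = I²R = (10.6)² × 15.83 = 1780 W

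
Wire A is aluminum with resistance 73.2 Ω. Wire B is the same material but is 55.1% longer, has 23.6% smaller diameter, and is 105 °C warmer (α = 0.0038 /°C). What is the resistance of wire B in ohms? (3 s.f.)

272 Ω

R ∝ ρL/d² with ρ ∝ (1+αΔT), so R_B/R_A = (1 + 55.1/100) × (1 − 23.6/100)⁻² × (1 + 0.0038×105)
= 1.551 × 1.713 × 1.399 = 3.717
R_B = 3.717 × 73.2 = 272 Ω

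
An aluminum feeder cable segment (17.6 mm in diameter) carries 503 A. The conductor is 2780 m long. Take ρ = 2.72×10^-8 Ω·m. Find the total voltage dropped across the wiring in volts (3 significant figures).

A = π(d/2)² = π(8.8000e-03 m)² = 2.433e-04 m²
R = ρL/A = (2.72×10^-8)(2780)/(2.433e-04) = 0.3108 Ω
V = IR = 503 × 0.3108 = 156 V

156 V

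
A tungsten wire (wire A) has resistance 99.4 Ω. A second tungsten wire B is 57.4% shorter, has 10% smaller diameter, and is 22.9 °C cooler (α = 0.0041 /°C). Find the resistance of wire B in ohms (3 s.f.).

47.4 Ω

R ∝ ρL/d² with ρ ∝ (1+αΔT), so R_B/R_A = (1 − 57.4/100) × (1 − 10/100)⁻² × (1 − 0.0041×22.9)
= 0.426 × 1.235 × 0.9061 = 0.4765
R_B = 0.4765 × 99.4 = 47.4 Ω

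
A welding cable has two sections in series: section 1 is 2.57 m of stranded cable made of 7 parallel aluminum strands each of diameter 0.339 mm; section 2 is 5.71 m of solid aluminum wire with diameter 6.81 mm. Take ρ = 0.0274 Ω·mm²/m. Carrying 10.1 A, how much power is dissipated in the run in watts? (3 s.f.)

ρ = 0.0274 Ω·mm²/m = 2.74×10^-8 Ω·m
Section 1: A_strand = π(1.6950e-04)² = 9.026e-08 m²; R₁ = ρL/(N·A_s) = (2.74×10^-8)(2.57)/(7×9.026e-08) = 0.1115 Ω
Section 2: A = π(d/2)² = π(3.4050e-03 m)² = 3.642e-05 m²
R₂ = (2.74×10^-8)(5.71)/(3.642e-05) = 0.004295 Ω
R = R₁ + R₂ = 0.1157 Ω
P = I²R = (10.1)² × 0.1157 = 11.8 W

11.8 W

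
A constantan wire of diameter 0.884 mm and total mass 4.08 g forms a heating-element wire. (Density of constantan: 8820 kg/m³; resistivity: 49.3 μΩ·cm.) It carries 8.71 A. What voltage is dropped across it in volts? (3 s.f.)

ρ = 49.3 μΩ·cm = 4.93×10^-7 Ω·m
A = π(d/2)² = π(4.4200e-04 m)² = 6.1375e-07 m²
L = m/(density·A) = 0.00408/(8820×6.1375e-07) = 0.7537 m
R = ρL/A = (4.93×10^-7)(0.7537)/(6.1375e-07) = 0.6054 Ω
V = IR = 8.71 × 0.6054 = 5.27 V

5.27 V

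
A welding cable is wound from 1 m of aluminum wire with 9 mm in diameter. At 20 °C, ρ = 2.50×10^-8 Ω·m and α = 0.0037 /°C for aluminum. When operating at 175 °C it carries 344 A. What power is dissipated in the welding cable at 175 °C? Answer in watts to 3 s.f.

73.2 W

A = π(d/2)² = π(4.5000e-03 m)² = 6.362e-05 m²
R₍20₎ = ρL/A = (2.50×10^-8)(1)/(6.362e-05) = 3.930×10^-4 Ω
R₍175₎ = R₍20₎(1 + αΔT) = 3.930×10^-4 × (1 + 0.0037×155) = 6.183×10^-4 Ω
P = I²R = (344)² × 6.183×10^-4 = 73.2 W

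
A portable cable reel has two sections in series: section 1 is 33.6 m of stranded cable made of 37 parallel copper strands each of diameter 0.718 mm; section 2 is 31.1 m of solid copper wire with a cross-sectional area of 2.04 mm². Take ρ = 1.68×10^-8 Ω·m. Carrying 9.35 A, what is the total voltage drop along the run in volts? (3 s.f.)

2.75 V

Section 1: A_strand = π(3.5900e-04)² = 4.049e-07 m²; R₁ = ρL/(N·A_s) = (1.68×10^-8)(33.6)/(37×4.049e-07) = 0.03768 Ω
Section 2: A = 2.04 mm² = 2.040e-06 m²
R₂ = (1.68×10^-8)(31.1)/(2.040e-06) = 0.2561 Ω
R = R₁ + R₂ = 0.2938 Ω
V = IR = 9.35 × 0.2938 = 2.75 V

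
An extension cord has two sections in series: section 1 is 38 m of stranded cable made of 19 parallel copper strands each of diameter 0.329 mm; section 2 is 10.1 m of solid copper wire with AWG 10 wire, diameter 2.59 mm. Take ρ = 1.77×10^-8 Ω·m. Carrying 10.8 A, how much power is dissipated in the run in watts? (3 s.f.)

52.5 W

Section 1: A_strand = π(1.6450e-04)² = 8.501e-08 m²; R₁ = ρL/(N·A_s) = (1.77×10^-8)(38)/(19×8.501e-08) = 0.4164 Ω
Section 2: A = π(2.59/2 mm)² = π(1.2950e-03 m)² = 5.269e-06 m²
R₂ = (1.77×10^-8)(10.1)/(5.269e-06) = 0.03393 Ω
R = R₁ + R₂ = 0.4503 Ω
P = I²R = (10.8)² × 0.4503 = 52.5 W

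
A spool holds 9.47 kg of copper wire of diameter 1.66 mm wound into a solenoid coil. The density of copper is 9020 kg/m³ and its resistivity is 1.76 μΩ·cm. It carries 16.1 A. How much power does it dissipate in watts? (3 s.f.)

1020 W

ρ = 1.76 μΩ·cm = 1.76×10^-8 Ω·m
A = π(d/2)² = π(8.3000e-04 m)² = 2.1642e-06 m²
L = m/(density·A) = 9.47/(9020×2.1642e-06) = 485.1 m
R = ρL/A = (1.76×10^-8)(485.1)/(2.1642e-06) = 3.945 Ω
P = I²R = (16.1)² × 3.945 = 1020 W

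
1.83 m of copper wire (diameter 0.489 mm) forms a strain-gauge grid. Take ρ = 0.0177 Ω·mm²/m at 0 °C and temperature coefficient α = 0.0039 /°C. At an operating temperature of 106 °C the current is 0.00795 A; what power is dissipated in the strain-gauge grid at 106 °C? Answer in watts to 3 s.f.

1.54×10^-5 W

ρ = 0.0177 Ω·mm²/m = 1.77×10^-8 Ω·m
A = π(d/2)² = π(2.4450e-04 m)² = 1.878e-07 m²
R₍0₎ = ρL/A = (1.77×10^-8)(1.83)/(1.878e-07) = 0.1725 Ω
R₍106₎ = R₍0₎(1 + αΔT) = 0.1725 × (1 + 0.0039×106) = 0.2438 Ω
P = I²R = (0.00795)² × 0.2438 = 1.54×10^-5 W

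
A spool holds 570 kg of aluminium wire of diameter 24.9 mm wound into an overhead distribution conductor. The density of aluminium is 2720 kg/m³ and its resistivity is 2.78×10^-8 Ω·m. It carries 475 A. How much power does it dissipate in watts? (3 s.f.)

A = π(d/2)² = π(1.2450e-02 m)² = 4.8695e-04 m²
L = m/(density·A) = 570/(2720×4.8695e-04) = 430.3 m
R = ρL/A = (2.78×10^-8)(430.3)/(4.8695e-04) = 0.02457 Ω
P = I²R = (475)² × 0.02457 = 5540 W

5540 W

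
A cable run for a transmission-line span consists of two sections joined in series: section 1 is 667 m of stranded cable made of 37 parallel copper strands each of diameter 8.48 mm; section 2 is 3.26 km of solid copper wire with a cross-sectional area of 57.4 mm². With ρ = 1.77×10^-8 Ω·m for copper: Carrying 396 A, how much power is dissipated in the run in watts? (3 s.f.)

1.59×10^5 W

Section 1: A_strand = π(4.2400e-03)² = 5.648e-05 m²; R₁ = ρL/(N·A_s) = (1.77×10^-8)(667)/(37×5.648e-05) = 0.00565 Ω
Section 2: A = 57.4 mm² = 5.740e-05 m²
R₂ = (1.77×10^-8)(3260)/(5.740e-05) = 1.005 Ω
R = R₁ + R₂ = 1.011 Ω
P = I²R = (396)² × 1.011 = 1.59×10^5 W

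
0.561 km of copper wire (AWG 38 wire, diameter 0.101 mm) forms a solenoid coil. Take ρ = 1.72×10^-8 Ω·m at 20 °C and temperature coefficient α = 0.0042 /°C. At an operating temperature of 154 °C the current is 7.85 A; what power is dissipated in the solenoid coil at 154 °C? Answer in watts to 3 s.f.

1.16×10^5 W

A = π(0.101/2 mm)² = π(5.0500e-05 m)² = 8.012e-09 m²
R₍20₎ = ρL/A = (1.72×10^-8)(561)/(8.012e-09) = 1204 Ω
R₍154₎ = R₍20₎(1 + αΔT) = 1204 × (1 + 0.0042×134) = 1882 Ω
P = I²R = (7.85)² × 1882 = 1.16×10^5 W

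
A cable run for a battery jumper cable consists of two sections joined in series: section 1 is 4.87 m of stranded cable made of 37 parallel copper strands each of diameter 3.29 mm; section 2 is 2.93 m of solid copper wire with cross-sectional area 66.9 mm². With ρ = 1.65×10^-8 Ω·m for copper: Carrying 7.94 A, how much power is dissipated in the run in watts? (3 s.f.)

Section 1: A_strand = π(1.6450e-03)² = 8.501e-06 m²; R₁ = ρL/(N·A_s) = (1.65×10^-8)(4.87)/(37×8.501e-06) = 2.555×10^-4 Ω
Section 2: A = 66.9 mm² = 6.690e-05 m²
R₂ = (1.65×10^-8)(2.93)/(6.690e-05) = 7.226×10^-4 Ω
R = R₁ + R₂ = 9.781×10^-4 Ω
P = I²R = (7.94)² × 9.781×10^-4 = 0.0617 W

0.0617 W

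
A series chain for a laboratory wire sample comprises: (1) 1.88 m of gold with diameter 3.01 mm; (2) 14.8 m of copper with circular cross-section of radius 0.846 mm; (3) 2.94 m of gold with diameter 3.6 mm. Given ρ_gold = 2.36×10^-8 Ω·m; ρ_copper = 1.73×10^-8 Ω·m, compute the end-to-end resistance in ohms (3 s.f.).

0.127 Ω

Seg 1: A = π(d/2)² = π(1.5050e-03 m)² = 7.116e-06 m²
R_1 = (2.36×10^-8)(1.88)/(7.116e-06) = 0.006235 Ω
Seg 2: A = πr² = π(8.4600e-04 m)² = 2.248e-06 m²
R_2 = (1.73×10^-8)(14.8)/(2.248e-06) = 0.1139 Ω
Seg 3: A = π(d/2)² = π(1.8000e-03 m)² = 1.018e-05 m²
R_3 = (2.36×10^-8)(2.94)/(1.018e-05) = 0.006817 Ω
R_total = R_1 + R_2 + R_3 = 0.127 Ω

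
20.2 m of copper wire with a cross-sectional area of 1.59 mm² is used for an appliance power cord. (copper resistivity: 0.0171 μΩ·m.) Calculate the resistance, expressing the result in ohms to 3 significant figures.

0.217 Ω

ρ = 0.0171 μΩ·m = 1.71×10^-8 Ω·m
A = 1.59 mm² = 1.590e-06 m²
R = ρL/A = (1.71×10^-8)(20.2 m)/(1.590e-06 m²) = 0.217 Ω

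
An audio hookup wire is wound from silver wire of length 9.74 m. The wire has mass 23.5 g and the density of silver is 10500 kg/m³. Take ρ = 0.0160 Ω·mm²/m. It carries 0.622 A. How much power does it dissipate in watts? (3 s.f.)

0.262 W

ρ = 0.0160 Ω·mm²/m = 1.60×10^-8 Ω·m
A = m/(density·L) = 0.0235/(10500×9.74) = 2.2978e-07 m²
R = ρL/A = (1.60×10^-8)(9.74)/(2.2978e-07) = 0.6782 Ω
P = I²R = (0.622)² × 0.6782 = 0.262 W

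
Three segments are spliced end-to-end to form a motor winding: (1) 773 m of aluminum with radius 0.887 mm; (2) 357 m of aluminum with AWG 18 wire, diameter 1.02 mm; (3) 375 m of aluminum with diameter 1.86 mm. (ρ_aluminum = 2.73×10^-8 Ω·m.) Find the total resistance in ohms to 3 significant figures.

24.2 Ω

Seg 1: A = πr² = π(8.8700e-04 m)² = 2.472e-06 m²
R_1 = (2.73×10^-8)(773)/(2.472e-06) = 8.538 Ω
Seg 2: A = π(1.02/2 mm)² = π(5.1000e-04 m)² = 8.171e-07 m²
R_2 = (2.73×10^-8)(357)/(8.171e-07) = 11.93 Ω
Seg 3: A = π(d/2)² = π(9.3000e-04 m)² = 2.717e-06 m²
R_3 = (2.73×10^-8)(375)/(2.717e-06) = 3.768 Ω
R_total = R_1 + R_2 + R_3 = 24.2 Ω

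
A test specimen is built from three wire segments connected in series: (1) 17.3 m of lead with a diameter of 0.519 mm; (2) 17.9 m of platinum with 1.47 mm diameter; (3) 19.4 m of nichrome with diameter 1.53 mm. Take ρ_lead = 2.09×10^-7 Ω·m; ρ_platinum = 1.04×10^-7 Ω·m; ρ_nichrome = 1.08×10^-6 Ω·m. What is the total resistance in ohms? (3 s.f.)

Seg 1: A = π(d/2)² = π(2.5950e-04 m)² = 2.116e-07 m²
R_1 = (2.09×10^-7)(17.3)/(2.116e-07) = 17.09 Ω
Seg 2: A = π(d/2)² = π(7.3500e-04 m)² = 1.697e-06 m²
R_2 = (1.04×10^-7)(17.9)/(1.697e-06) = 1.097 Ω
Seg 3: A = π(d/2)² = π(7.6500e-04 m)² = 1.839e-06 m²
R_3 = (1.08×10^-6)(19.4)/(1.839e-06) = 11.4 Ω
R_total = R_1 + R_2 + R_3 = 29.6 Ω

29.6 Ω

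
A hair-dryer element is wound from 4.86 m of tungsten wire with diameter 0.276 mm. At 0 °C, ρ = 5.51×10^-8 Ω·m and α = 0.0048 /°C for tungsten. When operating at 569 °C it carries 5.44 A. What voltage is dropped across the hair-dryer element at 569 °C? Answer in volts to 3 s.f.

A = π(d/2)² = π(1.3800e-04 m)² = 5.983e-08 m²
R₍0₎ = ρL/A = (5.51×10^-8)(4.86)/(5.983e-08) = 4.476 Ω
R₍569₎ = R₍0₎(1 + αΔT) = 4.476 × (1 + 0.0048×569) = 16.7 Ω
V = IR = 5.44 × 16.7 = 90.9 V

90.9 V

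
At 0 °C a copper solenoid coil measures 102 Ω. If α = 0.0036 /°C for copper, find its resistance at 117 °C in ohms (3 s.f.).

145 Ω

ΔT = 117 − 0 = 117 °C
R = R₀(1 + αΔT) = 102 × (1 + 0.0036×117) = 102 × 1.421 = 145 Ω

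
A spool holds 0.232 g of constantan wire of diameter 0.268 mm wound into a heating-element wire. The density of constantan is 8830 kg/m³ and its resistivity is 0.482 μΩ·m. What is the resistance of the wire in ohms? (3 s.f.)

3.98 Ω

ρ = 0.482 μΩ·m = 4.82×10^-7 Ω·m
A = π(d/2)² = π(1.3400e-04 m)² = 5.6410e-08 m²
L = m/(density·A) = 2.320×10^-4/(8830×5.6410e-08) = 0.4658 m
R = ρL/A = (4.82×10^-7)(0.4658)/(5.6410e-08) = 3.98 Ω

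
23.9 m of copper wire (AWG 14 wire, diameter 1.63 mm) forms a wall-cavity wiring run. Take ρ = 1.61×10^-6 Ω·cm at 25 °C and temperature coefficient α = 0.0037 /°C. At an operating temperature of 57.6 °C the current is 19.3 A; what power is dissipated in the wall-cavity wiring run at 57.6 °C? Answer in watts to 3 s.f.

ρ = 1.61×10^-6 Ω·cm = 1.61×10^-8 Ω·m
A = π(1.63/2 mm)² = π(8.1500e-04 m)² = 2.087e-06 m²
R₍25₎ = ρL/A = (1.61×10^-8)(23.9)/(2.087e-06) = 0.1844 Ω
R₍57.6₎ = R₍25₎(1 + αΔT) = 0.1844 × (1 + 0.0037×32.6) = 0.2066 Ω
P = I²R = (19.3)² × 0.2066 = 77.0 W

77.0 W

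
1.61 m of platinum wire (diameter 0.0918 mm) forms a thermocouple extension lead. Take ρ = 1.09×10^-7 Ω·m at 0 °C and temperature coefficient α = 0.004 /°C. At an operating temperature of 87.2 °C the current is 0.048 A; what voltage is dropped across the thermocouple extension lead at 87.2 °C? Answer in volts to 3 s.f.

A = π(d/2)² = π(4.5900e-05 m)² = 6.619e-09 m²
R₍0₎ = ρL/A = (1.09×10^-7)(1.61)/(6.619e-09) = 26.51 Ω
R₍87.2₎ = R₍0₎(1 + αΔT) = 26.51 × (1 + 0.004×87.2) = 35.76 Ω
V = IR = 0.048 × 35.76 = 1.72 V

1.72 V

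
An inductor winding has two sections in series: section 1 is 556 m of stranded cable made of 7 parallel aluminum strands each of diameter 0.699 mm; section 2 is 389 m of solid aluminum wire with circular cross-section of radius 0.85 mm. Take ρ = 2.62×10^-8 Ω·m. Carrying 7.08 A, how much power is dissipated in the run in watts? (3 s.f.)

Section 1: A_strand = π(3.4950e-04)² = 3.837e-07 m²; R₁ = ρL/(N·A_s) = (2.62×10^-8)(556)/(7×3.837e-07) = 5.423 Ω
Section 2: A = πr² = π(8.5000e-04 m)² = 2.270e-06 m²
R₂ = (2.62×10^-8)(389)/(2.270e-06) = 4.49 Ω
R = R₁ + R₂ = 9.913 Ω
P = I²R = (7.08)² × 9.913 = 497 W

497 W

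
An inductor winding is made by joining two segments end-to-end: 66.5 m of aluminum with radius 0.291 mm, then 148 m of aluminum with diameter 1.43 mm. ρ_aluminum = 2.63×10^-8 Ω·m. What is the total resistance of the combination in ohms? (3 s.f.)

9.00 Ω

Segment 1: A = πr² = π(2.9100e-04 m)² = 2.660e-07 m²
R₁ = ρL/A = (2.63×10^-8)(66.5)/(2.660e-07) = 6.574 Ω
Segment 2: A = π(d/2)² = π(7.1500e-04 m)² = 1.606e-06 m²
R₂ = (2.63×10^-8)(148)/(1.606e-06) = 2.424 Ω
R = R₁ + R₂ = 9.00 Ω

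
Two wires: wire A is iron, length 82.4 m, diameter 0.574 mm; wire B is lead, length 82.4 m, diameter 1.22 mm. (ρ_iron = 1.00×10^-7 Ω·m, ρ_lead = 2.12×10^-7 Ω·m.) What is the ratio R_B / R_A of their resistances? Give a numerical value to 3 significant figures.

0.469

R ∝ ρL/d², so R_B/R_A = (ρ_B/ρ_A) × (d_A/d_B)²
= (2.12×10^-7/1.00×10^-7) × (0.574/1.22)² = 0.469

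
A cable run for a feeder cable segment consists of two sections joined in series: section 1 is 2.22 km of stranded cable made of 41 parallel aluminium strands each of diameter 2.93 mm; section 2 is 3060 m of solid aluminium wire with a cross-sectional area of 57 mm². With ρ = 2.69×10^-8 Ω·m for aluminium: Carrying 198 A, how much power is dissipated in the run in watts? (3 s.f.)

65100 W

Section 1: A_strand = π(1.4650e-03)² = 6.743e-06 m²; R₁ = ρL/(N·A_s) = (2.69×10^-8)(2220)/(41×6.743e-06) = 0.216 Ω
Section 2: A = 57 mm² = 5.700e-05 m²
R₂ = (2.69×10^-8)(3060)/(5.700e-05) = 1.444 Ω
R = R₁ + R₂ = 1.66 Ω
P = I²R = (198)² × 1.66 = 65100 W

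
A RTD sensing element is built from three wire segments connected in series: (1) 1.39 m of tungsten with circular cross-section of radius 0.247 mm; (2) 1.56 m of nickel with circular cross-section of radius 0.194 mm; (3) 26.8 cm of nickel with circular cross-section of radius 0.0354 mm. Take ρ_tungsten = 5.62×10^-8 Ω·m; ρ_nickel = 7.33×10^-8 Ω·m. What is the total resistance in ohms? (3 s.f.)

Seg 1: A = πr² = π(2.4700e-04 m)² = 1.917e-07 m²
R_1 = (5.62×10^-8)(1.39)/(1.917e-07) = 0.4076 Ω
Seg 2: A = πr² = π(1.9400e-04 m)² = 1.182e-07 m²
R_2 = (7.33×10^-8)(1.56)/(1.182e-07) = 0.9671 Ω
Seg 3: A = πr² = π(3.5400e-05 m)² = 3.937e-09 m²
R_3 = (7.33×10^-8)(0.268)/(3.937e-09) = 4.99 Ω
R_total = R_1 + R_2 + R_3 = 6.36 Ω

6.36 Ω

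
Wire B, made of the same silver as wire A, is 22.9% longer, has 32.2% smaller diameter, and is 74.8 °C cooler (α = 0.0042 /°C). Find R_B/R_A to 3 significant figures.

1.83

R ∝ ρL/d² with ρ ∝ (1+αΔT), so R_B/R_A = (1 + 22.9/100) × (1 − 32.2/100)⁻² × (1 − 0.0042×74.8)
= 1.229 × 2.175 × 0.6858 = 1.83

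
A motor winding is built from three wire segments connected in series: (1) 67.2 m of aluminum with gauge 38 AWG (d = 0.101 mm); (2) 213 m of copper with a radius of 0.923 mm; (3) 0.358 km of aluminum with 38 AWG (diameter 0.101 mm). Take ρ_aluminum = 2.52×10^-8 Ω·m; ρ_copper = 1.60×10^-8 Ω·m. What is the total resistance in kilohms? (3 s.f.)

Seg 1: A = π(0.101/2 mm)² = π(5.0500e-05 m)² = 8.012e-09 m²
R_1 = (2.52×10^-8)(67.2)/(8.012e-09) = 211.4 Ω
Seg 2: A = πr² = π(9.2300e-04 m)² = 2.676e-06 m²
R_2 = (1.60×10^-8)(213)/(2.676e-06) = 1.273 Ω
Seg 3: A = π(0.101/2 mm)² = π(5.0500e-05 m)² = 8.012e-09 m²
R_3 = (2.52×10^-8)(358)/(8.012e-09) = 1126 Ω
R_total = R_1 + R_2 + R_3 = 1.34 kΩ

1.34 kΩ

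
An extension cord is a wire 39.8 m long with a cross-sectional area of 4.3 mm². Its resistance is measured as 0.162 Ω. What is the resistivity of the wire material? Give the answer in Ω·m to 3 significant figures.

1.75×10^-8 Ω·m

A = 4.3 mm² = 4.300e-06 m²
ρ = RA/L = (0.162)(4.300e-06)/(39.8) = 1.75×10^-8 Ω·m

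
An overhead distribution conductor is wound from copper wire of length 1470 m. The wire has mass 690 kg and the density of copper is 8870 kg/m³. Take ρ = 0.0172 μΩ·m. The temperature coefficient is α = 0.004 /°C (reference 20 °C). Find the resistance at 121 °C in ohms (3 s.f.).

ρ = 0.0172 μΩ·m = 1.72×10^-8 Ω·m
A = m/(density·L) = 690/(8870×1470) = 5.2919e-05 m²
R = ρL/A = (1.72×10^-8)(1470)/(5.2919e-05) = 0.4778 Ω
R(121 °C) = 0.4778 × (1 + 0.004×101) = 0.671 Ω

0.671 Ω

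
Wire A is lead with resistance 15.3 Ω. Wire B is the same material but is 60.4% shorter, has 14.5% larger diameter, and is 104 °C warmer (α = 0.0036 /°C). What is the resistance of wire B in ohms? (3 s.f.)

R ∝ ρL/d² with ρ ∝ (1+αΔT), so R_B/R_A = (1 − 60.4/100) × (1 + 14.5/100)⁻² × (1 + 0.0036×104)
= 0.396 × 0.7628 × 1.374 = 0.4151
R_B = 0.4151 × 15.3 = 6.35 Ω

6.35 Ω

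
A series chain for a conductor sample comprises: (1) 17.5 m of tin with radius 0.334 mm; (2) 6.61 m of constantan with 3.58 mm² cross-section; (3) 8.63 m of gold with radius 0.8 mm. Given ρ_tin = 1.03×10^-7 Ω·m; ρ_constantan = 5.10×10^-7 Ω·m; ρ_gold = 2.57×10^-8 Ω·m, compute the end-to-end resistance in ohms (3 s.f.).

6.20 Ω

Seg 1: A = πr² = π(3.3400e-04 m)² = 3.505e-07 m²
R_1 = (1.03×10^-7)(17.5)/(3.505e-07) = 5.143 Ω
Seg 2: A = 3.58 mm² = 3.580e-06 m²
R_2 = (5.10×10^-7)(6.61)/(3.580e-06) = 0.9416 Ω
Seg 3: A = πr² = π(8.0000e-04 m)² = 2.011e-06 m²
R_3 = (2.57×10^-8)(8.63)/(2.011e-06) = 0.1103 Ω
R_total = R_1 + R_2 + R_3 = 6.20 Ω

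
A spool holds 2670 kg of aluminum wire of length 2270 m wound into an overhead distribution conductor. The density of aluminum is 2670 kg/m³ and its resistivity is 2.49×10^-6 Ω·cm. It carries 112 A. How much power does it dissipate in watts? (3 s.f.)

ρ = 2.49×10^-6 Ω·cm = 2.49×10^-8 Ω·m
A = m/(density·L) = 2670/(2670×2270) = 4.4053e-04 m²
R = ρL/A = (2.49×10^-8)(2270)/(4.4053e-04) = 0.1283 Ω
P = I²R = (112)² × 0.1283 = 1610 W

1610 W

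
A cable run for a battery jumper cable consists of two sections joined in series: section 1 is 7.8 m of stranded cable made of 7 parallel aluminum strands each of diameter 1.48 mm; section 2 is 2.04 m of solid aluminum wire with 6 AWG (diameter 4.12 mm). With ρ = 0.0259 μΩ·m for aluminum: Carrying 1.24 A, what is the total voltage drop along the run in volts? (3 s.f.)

ρ = 0.0259 μΩ·m = 2.59×10^-8 Ω·m
Section 1: A_strand = π(7.4000e-04)² = 1.720e-06 m²; R₁ = ρL/(N·A_s) = (2.59×10^-8)(7.8)/(7×1.720e-06) = 0.01678 Ω
Section 2: A = π(4.12/2 mm)² = π(2.0600e-03 m)² = 1.333e-05 m²
R₂ = (2.59×10^-8)(2.04)/(1.333e-05) = 0.003963 Ω
R = R₁ + R₂ = 0.02074 Ω
V = IR = 1.24 × 0.02074 = 0.0257 V

0.0257 V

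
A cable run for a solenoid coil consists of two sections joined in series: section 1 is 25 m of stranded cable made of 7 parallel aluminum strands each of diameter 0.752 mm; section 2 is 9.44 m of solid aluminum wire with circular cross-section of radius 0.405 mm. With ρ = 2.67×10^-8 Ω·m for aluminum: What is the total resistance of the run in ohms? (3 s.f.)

Section 1: A_strand = π(3.7600e-04)² = 4.441e-07 m²; R₁ = ρL/(N·A_s) = (2.67×10^-8)(25)/(7×4.441e-07) = 0.2147 Ω
Section 2: A = πr² = π(4.0500e-04 m)² = 5.153e-07 m²
R₂ = (2.67×10^-8)(9.44)/(5.153e-07) = 0.4891 Ω
R = R₁ + R₂ = 0.704 Ω

0.704 Ω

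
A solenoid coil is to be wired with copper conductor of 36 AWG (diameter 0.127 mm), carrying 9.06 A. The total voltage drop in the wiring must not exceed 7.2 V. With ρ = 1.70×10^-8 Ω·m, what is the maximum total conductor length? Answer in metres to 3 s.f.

A = π(0.127/2 mm)² = π(6.3500e-05 m)² = 1.267e-08 m²
L_max = V_max·A/(1·ρI) = (7.2)(1.267e-08)/(1.70×10^-8×9.06) = 0.592 m

0.592 m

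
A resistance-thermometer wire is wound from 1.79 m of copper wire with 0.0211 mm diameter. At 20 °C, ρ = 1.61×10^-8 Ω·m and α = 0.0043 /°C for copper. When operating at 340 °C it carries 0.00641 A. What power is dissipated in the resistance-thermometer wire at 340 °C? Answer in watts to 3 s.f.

A = π(d/2)² = π(1.0550e-05 m)² = 3.497e-10 m²
R₍20₎ = ρL/A = (1.61×10^-8)(1.79)/(3.497e-10) = 82.42 Ω
R₍340₎ = R₍20₎(1 + αΔT) = 82.42 × (1 + 0.0043×320) = 195.8 Ω
P = I²R = (0.00641)² × 195.8 = 0.00805 W

0.00805 W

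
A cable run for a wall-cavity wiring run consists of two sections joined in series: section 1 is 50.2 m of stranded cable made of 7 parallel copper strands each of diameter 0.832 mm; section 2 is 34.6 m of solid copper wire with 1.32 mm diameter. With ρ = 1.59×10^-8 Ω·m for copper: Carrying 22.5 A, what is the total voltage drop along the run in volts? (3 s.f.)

Section 1: A_strand = π(4.1600e-04)² = 5.437e-07 m²; R₁ = ρL/(N·A_s) = (1.59×10^-8)(50.2)/(7×5.437e-07) = 0.2097 Ω
Section 2: A = π(d/2)² = π(6.6000e-04 m)² = 1.368e-06 m²
R₂ = (1.59×10^-8)(34.6)/(1.368e-06) = 0.402 Ω
R = R₁ + R₂ = 0.6117 Ω
V = IR = 22.5 × 0.6117 = 13.8 V

13.8 V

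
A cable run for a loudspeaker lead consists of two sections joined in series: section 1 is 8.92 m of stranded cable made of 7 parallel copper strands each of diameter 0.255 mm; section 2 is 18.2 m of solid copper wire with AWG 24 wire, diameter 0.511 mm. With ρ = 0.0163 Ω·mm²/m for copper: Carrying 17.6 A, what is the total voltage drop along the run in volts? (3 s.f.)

ρ = 0.0163 Ω·mm²/m = 1.63×10^-8 Ω·m
Section 1: A_strand = π(1.2750e-04)² = 5.107e-08 m²; R₁ = ρL/(N·A_s) = (1.63×10^-8)(8.92)/(7×5.107e-08) = 0.4067 Ω
Section 2: A = π(0.511/2 mm)² = π(2.5550e-04 m)² = 2.051e-07 m²
R₂ = (1.63×10^-8)(18.2)/(2.051e-07) = 1.447 Ω
R = R₁ + R₂ = 1.853 Ω
V = IR = 17.6 × 1.853 = 32.6 V

32.6 V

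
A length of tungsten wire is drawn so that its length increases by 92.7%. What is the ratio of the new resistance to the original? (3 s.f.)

3.71

k = 1 + 92.7/100 = 1.927; volume constant ⇒ A' = A/k, so R' = k²R.
Factor = 3.71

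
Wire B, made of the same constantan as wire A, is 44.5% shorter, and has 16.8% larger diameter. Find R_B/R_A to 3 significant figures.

R ∝ L/d², so R_B/R_A = (1 − 44.5/100) × (1 + 16.8/100)⁻²
= 0.555 × 0.733 = 0.407

0.407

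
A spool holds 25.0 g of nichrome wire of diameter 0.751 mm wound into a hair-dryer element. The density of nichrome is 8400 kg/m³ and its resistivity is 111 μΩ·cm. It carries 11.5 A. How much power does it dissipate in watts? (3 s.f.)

ρ = 111 μΩ·cm = 1.11×10^-6 Ω·m
A = π(d/2)² = π(3.7550e-04 m)² = 4.4297e-07 m²
L = m/(density·A) = 0.025/(8400×4.4297e-07) = 6.719 m
R = ρL/A = (1.11×10^-6)(6.719)/(4.4297e-07) = 16.84 Ω
P = I²R = (11.5)² × 16.84 = 2230 W

2230 W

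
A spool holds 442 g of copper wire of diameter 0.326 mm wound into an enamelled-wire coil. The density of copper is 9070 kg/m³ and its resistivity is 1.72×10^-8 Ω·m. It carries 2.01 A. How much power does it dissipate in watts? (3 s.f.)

A = π(d/2)² = π(1.6300e-04 m)² = 8.3469e-08 m²
L = m/(density·A) = 0.442/(9070×8.3469e-08) = 583.8 m
R = ρL/A = (1.72×10^-8)(583.8)/(8.3469e-08) = 120.3 Ω
P = I²R = (2.01)² × 120.3 = 486 W

486 W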